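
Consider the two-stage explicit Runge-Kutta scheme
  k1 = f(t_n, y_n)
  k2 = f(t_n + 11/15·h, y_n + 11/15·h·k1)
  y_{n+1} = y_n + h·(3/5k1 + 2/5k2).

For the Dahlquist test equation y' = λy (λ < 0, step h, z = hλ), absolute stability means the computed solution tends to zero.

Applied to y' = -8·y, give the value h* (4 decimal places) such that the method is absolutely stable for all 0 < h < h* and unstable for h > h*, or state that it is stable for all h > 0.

Test eqn y'=λy, z=hλ:
  k1=λy_n ⇒ h·k1=z·y_n;  k2=λ(1+11/15z)y_n ⇒ h·k2=z(1+11/15z)y_n
  y_{n+1}/y_n = 1 + 3/5z + 2/5z(1+11/15z) = 1 + z + 22/75z²
  ⇒ R(z) = 1 + z + 22/75z².

Solve |R(x)|<1 on ℝ⁻.
x=-1.19: |R|=0.2254
R=1: x+22/75x²=0 ⇒ x=−75/22=-3.4091; min R=1−1/(4·22/75)=0.1477>−1
Confirm numerically:
  x=-2.692: |R|=0.43375 <1
  x=-2.353: |R|=0.27107 <1
  x=-2.130: |R|=0.20082 <1
  x=-3.986: |R|=1.67454 >1
  x=-3.714: |R|=1.33218 >1
  x=-3.634: |R|=1.23975 >1
Interval (-3.4091, 0).

(-3.4091,0); λ=-8 ⇒ h* = (75/22)/8 = 0.4261.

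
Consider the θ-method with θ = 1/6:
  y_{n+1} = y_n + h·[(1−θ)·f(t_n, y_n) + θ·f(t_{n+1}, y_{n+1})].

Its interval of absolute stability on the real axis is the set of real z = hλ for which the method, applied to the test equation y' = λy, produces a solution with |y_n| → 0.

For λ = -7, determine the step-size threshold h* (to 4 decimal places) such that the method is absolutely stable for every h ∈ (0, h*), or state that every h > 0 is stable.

On y'=λy, z=hλ:
  y_{n+1} = y_n + z·[5/6·y_n + 1/6·y_{n+1}] ⇒ (1 − 1/6z)y_{n+1} = (1 + 5/6z)y_n
  so R(z) = (1 + 5/6z)/(1 − 1/6z).

Need |R(x)|<1, x<0.
x=-1.41: |R|=0.1417
R=−1: 1+5/6x = −1+1/6x ⇒ -2/3x=2 ⇒ x=2/(-2/3)=-3.0000
Confirm numerically:
  x=-2.742: |R|=0.88195 <1
  x=-2.716: |R|=0.86966 <1
  x=-1.774: |R|=0.36918 <1
  x=-3.532: |R|=1.22325 >1
  x=-3.168: |R|=1.07330 >1
  x=-3.133: |R|=1.05825 >1
So |R|<1 on (-3.0000, 0).

(-3.0000,0); λ=-7 ⇒ h* = (3)/7 = 0.4286.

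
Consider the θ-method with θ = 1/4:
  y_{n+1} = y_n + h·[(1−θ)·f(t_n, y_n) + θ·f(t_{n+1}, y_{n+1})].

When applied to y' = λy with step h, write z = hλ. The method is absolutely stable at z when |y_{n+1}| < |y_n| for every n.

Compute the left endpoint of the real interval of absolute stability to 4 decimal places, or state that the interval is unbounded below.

Test eqn y'=λy, z=hλ:
  y_{n+1} = y_n + z·[3/4·y_n + 1/4·y_{n+1}] ⇒ (1 − 1/4z)y_{n+1} = (1 + 3/4z)y_n
  so R(z) = (1 + 3/4z)/(1 − 1/4z).

Boundary: |R(x)|=1, x<0.
x=-0.42: |R|=0.6199
R=−1: 1+3/4x = −1+1/4x ⇒ -1/2x=2 ⇒ x=2/(-1/2)=-4.0000
Confirm numerically:
  x=-3.201: |R|=0.77809 <1
  x=-2.776: |R|=0.63872 <1
  x=-2.497: |R|=0.53732 <1
  x=-4.508: |R|=1.11942 >1
  x=-4.221: |R|=1.05376 >1
  x=-4.082: |R|=1.02029 >1
Interval (-4.0000, 0).

z* = -4.0000.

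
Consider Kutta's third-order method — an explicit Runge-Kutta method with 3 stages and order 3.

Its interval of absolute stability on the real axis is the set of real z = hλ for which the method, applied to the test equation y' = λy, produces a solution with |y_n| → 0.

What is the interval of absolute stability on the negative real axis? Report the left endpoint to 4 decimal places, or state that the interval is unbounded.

(-2.5127, 0).

Set f=λy, z=hλ:
  order 3, 3-stage ⇒ R(z)=1+z+z^2/2+z^3/6
  (e.g. R(-0.89)=0.38856, |R|=0.38856)

Find x<0 with |R(x)|<1.
x=-0.89: |R|=0.3886
|R(-2.32)|=0.7100 |R(-2.07)|=0.4058 |R(-0.86)|=0.4038
Bisect:
  x_lo=-3.0562 |R|=2.1436  x_hi=-0.0632 |R|=0.9387
  mid=-1.55970 |R|=0.02426 →hi
  mid=-2.30792 |R|=0.69353 →hi
  mid=-2.68204 |R|=1.30084 →lo
  mid=-2.49498 |R|=0.97103 →hi
  mid=-2.58851 |R|=1.12899 →lo
  mid=-2.54175 |R|=1.04832 →lo
  mid=-2.51836 |R|=1.00926 →lo
  mid=-2.50667 |R|=0.99004 →hi
  mid=-2.51252 |R|=0.99963 →hi
  ...
  [-2.51288,-2.51270] ⇒ x*=-2.5127
So |R|<1 on (-2.5127, 0).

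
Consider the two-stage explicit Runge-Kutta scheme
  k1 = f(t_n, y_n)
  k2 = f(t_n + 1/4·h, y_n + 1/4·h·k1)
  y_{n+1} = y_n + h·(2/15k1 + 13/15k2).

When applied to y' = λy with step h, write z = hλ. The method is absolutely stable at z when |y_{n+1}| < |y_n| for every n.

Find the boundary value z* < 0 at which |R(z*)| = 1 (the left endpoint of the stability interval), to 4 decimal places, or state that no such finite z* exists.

Set f=λy, z=hλ:
  k1=λy_n ⇒ h·k1=z·y_n;  k2=λ(1+1/4z)y_n ⇒ h·k2=z(1+1/4z)y_n
  y_{n+1}/y_n = 1 + 2/15z + 13/15z(1+1/4z) = 1 + z + 13/60z²
  so R(z) = 1 + z + 13/60z².

Solve |R(x)|<1 on ℝ⁻.
x=-1.69: |R|=0.0712
R=1: x+13/60x²=0 ⇒ x=−60/13=-4.6154; min R=1−1/(4·13/60)=-0.1538>−1
Confirm numerically:
  x=-3.817: |R|=0.33972 <1
  x=-3.222: |R|=0.02728 <1
  x=-1.904: |R|=0.11854 <1
  x=-5.210: |R|=1.67122 >1
  x=-4.718: |R|=1.10490 >1
Interval (-4.6154, 0).

z* = -4.6154.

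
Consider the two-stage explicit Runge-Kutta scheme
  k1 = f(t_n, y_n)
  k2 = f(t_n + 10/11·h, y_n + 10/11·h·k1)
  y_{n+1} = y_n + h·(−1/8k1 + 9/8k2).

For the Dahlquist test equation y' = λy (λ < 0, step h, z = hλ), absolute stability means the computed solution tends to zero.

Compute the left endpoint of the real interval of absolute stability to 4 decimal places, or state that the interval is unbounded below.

Set f=λy, z=hλ:
  k1=λy_n ⇒ h·k1=z·y_n;  k2=λ(1+10/11z)y_n ⇒ h·k2=z(1+10/11z)y_n
  y_{n+1}/y_n = 1 − 1/8z + 9/8z(1+10/11z) = 1 + z + 45/44z²
  so R(z) = 1 + z + 45/44z².

Solve |R(x)|<1 on ℝ⁻.
x=-1.38: |R|=1.5677
R=1: x+45/44x²=0 ⇒ x=−44/45=-0.9778; min R=1−1/(4·45/44)=0.7556>−1
Confirm numerically:
  x=-0.726: |R|=0.81305 <1
  x=-0.646: |R|=0.78080 <1
  x=-0.566: |R|=0.76164 <1
  x=-1.261: |R|=1.36526 >1
  x=-1.070: |R|=1.10092 >1
Interval (-0.9778, 0).

z* = -0.9778.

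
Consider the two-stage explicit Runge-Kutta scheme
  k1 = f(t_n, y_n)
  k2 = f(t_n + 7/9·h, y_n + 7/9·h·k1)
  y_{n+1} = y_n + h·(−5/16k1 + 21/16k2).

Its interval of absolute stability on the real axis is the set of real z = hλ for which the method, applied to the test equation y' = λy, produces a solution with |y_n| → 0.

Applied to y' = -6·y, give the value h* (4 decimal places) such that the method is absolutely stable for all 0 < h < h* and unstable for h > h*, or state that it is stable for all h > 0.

Set f=λy, z=hλ:
  k1=λy_n ⇒ h·k1=z·y_n;  k2=λ(1+7/9z)y_n ⇒ h·k2=z(1+7/9z)y_n
  y_{n+1}/y_n = 1 − 5/16z + 21/16z(1+7/9z) = 1 + z + 49/48z²
  so R(z) = 1 + z + 49/48z².

Boundary: |R(x)|=1, x<0.
x=-1.61: |R|=2.0361
R=1: x+49/48x²=0 ⇒ x=−48/49=-0.9796; min R=1−1/(4·49/48)=0.7551>−1
Confirm numerically:
  x=-0.953: |R|=0.97413 <1
  x=-0.662: |R|=0.78537 <1
  x=-0.517: |R|=0.75586 <1
  x=-0.421: |R|=0.75993 <1
  x=-1.409: |R|=1.61764 >1
  x=-1.204: |R|=1.27582 >1
  x=-1.088: |R|=1.12041 >1
Stable set (-0.9796, 0).

(-0.9796,0); λ=-6 ⇒ h* = (48/49)/6 = 0.1633.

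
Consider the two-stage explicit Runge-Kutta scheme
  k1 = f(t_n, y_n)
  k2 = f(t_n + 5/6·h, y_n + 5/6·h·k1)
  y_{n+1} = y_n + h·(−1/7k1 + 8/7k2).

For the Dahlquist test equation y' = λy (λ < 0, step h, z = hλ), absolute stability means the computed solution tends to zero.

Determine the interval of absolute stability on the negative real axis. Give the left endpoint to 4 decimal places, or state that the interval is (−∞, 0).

(-1.0500, 0).

On y'=λy, z=hλ:
  k1=λy_n ⇒ h·k1=z·y_n;  k2=λ(1+5/6z)y_n ⇒ h·k2=z(1+5/6z)y_n
  y_{n+1}/y_n = 1 − 1/7z + 8/7z(1+5/6z) = 1 + z + 20/21z²
  ⇒ R(z) = 1 + z + 20/21z².

Find x<0 with |R(x)|<1.
x=-1.31: |R|=1.3244
R=1: x+20/21x²=0 ⇒ x=−21/20=-1.0500; min R=1−1/(4·20/21)=0.7375>−1
Confirm numerically:
  x=-0.486: |R|=0.73895 <1
  x=-0.472: |R|=0.74018 <1
  x=-0.448: |R|=0.74315 <1
  x=-1.505: |R|=1.65217 >1
  x=-1.339: |R|=1.36854 >1
Stable set (-1.0500, 0).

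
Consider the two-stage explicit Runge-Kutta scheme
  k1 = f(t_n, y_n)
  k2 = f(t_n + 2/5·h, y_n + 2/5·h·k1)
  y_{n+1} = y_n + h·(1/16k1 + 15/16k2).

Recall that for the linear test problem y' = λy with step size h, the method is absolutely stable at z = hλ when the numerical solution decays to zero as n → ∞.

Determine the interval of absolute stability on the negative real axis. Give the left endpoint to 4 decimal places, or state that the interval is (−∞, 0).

z∈(-2.6667,0).

Test eqn y'=λy, z=hλ:
  k1=λy_n ⇒ h·k1=z·y_n;  k2=λ(1+2/5z)y_n ⇒ h·k2=z(1+2/5z)y_n
  y_{n+1}/y_n = 1 + 1/16z + 15/16z(1+2/5z) = 1 + z + 3/8z²
  R(z) = 1 + z + 3/8z².

Find x<0 with |R(x)|<1.
x=-0.48: |R|=0.6064
R=1: x+3/8x²=0 ⇒ x=−8/3=-2.6667; min R=1−1/(4·3/8)=0.3333>−1
Confirm numerically:
  x=-2.538: |R|=0.87754 <1
  x=-1.407: |R|=0.33537 <1
  x=-1.298: |R|=0.33380 <1
  x=-1.106: |R|=0.35271 <1
  x=-3.111: |R|=1.51837 >1
  x=-3.009: |R|=1.38628 >1
  x=-2.784: |R|=1.12250 >1
So |R|<1 on (-2.6667, 0).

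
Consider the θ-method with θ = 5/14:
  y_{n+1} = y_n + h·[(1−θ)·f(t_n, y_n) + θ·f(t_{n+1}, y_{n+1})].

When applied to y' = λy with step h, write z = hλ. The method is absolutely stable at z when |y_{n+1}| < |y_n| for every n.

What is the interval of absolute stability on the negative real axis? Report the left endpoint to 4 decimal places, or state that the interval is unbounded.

(-7.0000, 0).

Set f=λy, z=hλ:
  y_{n+1} = y_n + z·[9/14·y_n + 5/14·y_{n+1}] ⇒ (1 − 5/14z)y_{n+1} = (1 + 9/14z)y_n
  Hence R(z) = (1 + 9/14z)/(1 − 5/14z).

Find x<0 with |R(x)|<1.
x=-1.06: |R|=0.2311
R=−1: 1+9/14x = −1+5/14x ⇒ -2/7x=2 ⇒ x=2/(-2/7)=-7.0000
Confirm numerically:
  x=-6.039: |R|=0.91302 <1
  x=-5.229: |R|=0.82354 <1
  x=-5.147: |R|=0.81346 <1
  x=-3.312: |R|=0.51728 <1
  x=-7.585: |R|=1.04506 >1
  x=-7.532: |R|=1.04119 >1
  x=-7.465: |R|=1.03624 >1
Interval (-7.0000, 0).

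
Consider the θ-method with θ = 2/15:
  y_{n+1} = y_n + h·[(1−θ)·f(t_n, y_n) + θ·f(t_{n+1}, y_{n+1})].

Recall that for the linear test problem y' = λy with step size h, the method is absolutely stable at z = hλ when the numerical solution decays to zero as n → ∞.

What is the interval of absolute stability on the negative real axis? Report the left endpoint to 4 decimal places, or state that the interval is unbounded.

(-2.7273, 0).

With y'=λy (z=hλ):
  y_{n+1} = y_n + z·[13/15·y_n + 2/15·y_{n+1}] ⇒ (1 − 2/15z)y_{n+1} = (1 + 13/15z)y_n
  R(z) = (1 + 13/15z)/(1 − 2/15z).

Solve |R(x)|<1 on ℝ⁻.
x=-0.64: |R|=0.4103
R=−1: 1+13/15x = −1+2/15x ⇒ -11/15x=2 ⇒ x=2/(-11/15)=-2.7273
Confirm numerically:
  x=-2.280: |R|=0.74847 <1
  x=-2.036: |R|=0.60130 <1
  x=-1.838: |R|=0.47623 <1
  x=-1.619: |R|=0.33156 <1
  x=-3.037: |R|=1.16167 >1
  x=-2.974: |R|=1.12956 >1
So |R|<1 on (-2.7273, 0).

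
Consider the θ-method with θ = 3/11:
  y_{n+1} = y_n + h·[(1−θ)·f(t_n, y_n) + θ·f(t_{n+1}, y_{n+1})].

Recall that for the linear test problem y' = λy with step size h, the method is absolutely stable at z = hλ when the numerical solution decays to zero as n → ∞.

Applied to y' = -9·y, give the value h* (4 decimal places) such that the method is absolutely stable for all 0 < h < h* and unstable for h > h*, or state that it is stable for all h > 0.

(-4.4000,0); λ=-9 ⇒ h* = (22/5)/9 = 0.4889.

On y'=λy, z=hλ:
  y_{n+1} = y_n + z·[8/11·y_n + 3/11·y_{n+1}] ⇒ (1 − 3/11z)y_{n+1} = (1 + 8/11z)y_n
  Hence R(z) = (1 + 8/11z)/(1 − 3/11z).

Need |R(x)|<1, x<0.
x=-1.35: |R|=0.0133
R=−1: 1+8/11x = −1+3/11x ⇒ -5/11x=2 ⇒ x=2/(-5/11)=-4.4000
Confirm numerically:
  x=-4.142: |R|=0.94493 <1
  x=-4.005: |R|=0.91419 <1
  x=-3.909: |R|=0.89198 <1
  x=-3.013: |R|=0.65392 <1
  x=-4.804: |R|=1.07949 >1
  x=-4.746: |R|=1.06855 >1
  x=-4.459: |R|=1.01210 >1
Interval (-4.4000, 0).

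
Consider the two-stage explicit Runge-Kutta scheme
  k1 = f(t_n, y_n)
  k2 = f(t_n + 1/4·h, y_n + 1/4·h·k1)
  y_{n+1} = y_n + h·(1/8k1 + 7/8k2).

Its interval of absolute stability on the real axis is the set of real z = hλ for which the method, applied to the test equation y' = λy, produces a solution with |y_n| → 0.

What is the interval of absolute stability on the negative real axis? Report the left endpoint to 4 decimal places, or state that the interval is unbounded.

On y'=λy, z=hλ:
  k1=λy_n ⇒ h·k1=z·y_n;  k2=λ(1+1/4z)y_n ⇒ h·k2=z(1+1/4z)y_n
  y_{n+1}/y_n = 1 + 1/8z + 7/8z(1+1/4z) = 1 + z + 7/32z²
  so R(z) = 1 + z + 7/32z².

Find x<0 with |R(x)|<1.
x=-0.46: |R|=0.5863
R=1: x+7/32x²=0 ⇒ x=−32/7=-4.5714; min R=1−1/(4·7/32)=-0.1429>−1
Confirm numerically:
  x=-4.366: |R|=0.80380 <1
  x=-2.743: |R|=0.09711 <1
  x=-1.881: |R|=0.10703 <1
  x=-4.873: |R|=1.32147 >1
  x=-4.771: |R|=1.20828 >1
  x=-4.605: |R|=1.03382 >1
Interval (-4.5714, 0).

z∈(-4.5714,0).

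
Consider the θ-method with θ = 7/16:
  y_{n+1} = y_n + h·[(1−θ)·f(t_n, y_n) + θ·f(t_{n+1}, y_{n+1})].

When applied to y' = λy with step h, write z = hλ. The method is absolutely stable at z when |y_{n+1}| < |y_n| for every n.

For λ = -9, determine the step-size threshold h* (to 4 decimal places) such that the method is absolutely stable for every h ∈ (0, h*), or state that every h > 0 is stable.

With y'=λy (z=hλ):
  y_{n+1} = y_n + z·[9/16·y_n + 7/16·y_{n+1}] ⇒ (1 − 7/16z)y_{n+1} = (1 + 9/16z)y_n
  ⇒ R(z) = (1 + 9/16z)/(1 − 7/16z).

Solve |R(x)|<1 on ℝ⁻.
x=-0.52: |R|=0.5764
R=−1: 1+9/16x = −1+7/16x ⇒ -1/8x=2 ⇒ x=2/(-1/8)=-16.0000
Confirm numerically:
  x=-11.316: |R|=0.90161 <1
  x=-9.894: |R|=0.85676 <1
  x=-8.582: |R|=0.80498 <1
  x=-7.987: |R|=0.77713 <1
  x=-16.234: |R|=1.00361 >1
  x=-16.187: |R|=1.00289 >1
Stable set (-16.0000, 0).

(-16.0000,0); λ=-9 ⇒ h* = (16)/9 = 1.7778.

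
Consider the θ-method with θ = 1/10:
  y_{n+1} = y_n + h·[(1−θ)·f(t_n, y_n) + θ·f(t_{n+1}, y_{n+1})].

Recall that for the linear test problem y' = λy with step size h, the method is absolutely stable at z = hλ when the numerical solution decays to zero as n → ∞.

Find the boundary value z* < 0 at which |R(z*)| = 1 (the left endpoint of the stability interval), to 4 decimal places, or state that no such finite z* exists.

left endpoint -2.5000.

Test eqn y'=λy, z=hλ:
  y_{n+1} = y_n + z·[9/10·y_n + 1/10·y_{n+1}] ⇒ (1 − 1/10z)y_{n+1} = (1 + 9/10z)y_n
  ⇒ R(z) = (1 + 9/10z)/(1 − 1/10z).

Need |R(x)|<1, x<0.
x=-1.01: |R|=0.0827
R=−1: 1+9/10x = −1+1/10x ⇒ -4/5x=2 ⇒ x=2/(-4/5)=-2.5000
Confirm numerically:
  x=-2.335: |R|=0.89299 <1
  x=-2.057: |R|=0.70606 <1
  x=-1.202: |R|=0.07302 <1
  x=-2.882: |R|=1.23723 >1
  x=-2.538: |R|=1.02425 >1
So |R|<1 on (-2.5000, 0).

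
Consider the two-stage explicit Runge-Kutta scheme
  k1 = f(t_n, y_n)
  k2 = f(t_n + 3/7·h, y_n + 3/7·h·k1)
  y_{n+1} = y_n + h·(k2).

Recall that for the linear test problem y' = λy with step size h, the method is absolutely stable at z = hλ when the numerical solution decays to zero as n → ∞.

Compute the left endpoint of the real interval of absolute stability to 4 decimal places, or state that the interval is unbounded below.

left endpoint -2.3333.

On y'=λy, z=hλ:
  k1=λy_n ⇒ h·k1=z·y_n;  k2=λ(1+3/7z)y_n ⇒ h·k2=z(1+3/7z)y_n
  y_{n+1}/y_n = 1 + z(1+3/7z) = 1 + z + 3/7z²
  R(z) = 1 + z + 3/7z².

Find x<0 with |R(x)|<1.
x=-0.85: |R|=0.4596
R=1: x+3/7x²=0 ⇒ x=−7/3=-2.3333; min R=1−1/(4·3/7)=0.4167>−1
Confirm numerically:
  x=-1.898: |R|=0.64589 <1
  x=-1.630: |R|=0.50867 <1
  x=-1.020: |R|=0.42589 <1
  x=-2.881: |R|=1.67621 >1
  x=-2.877: |R|=1.67034 >1
So |R|<1 on (-2.3333, 0).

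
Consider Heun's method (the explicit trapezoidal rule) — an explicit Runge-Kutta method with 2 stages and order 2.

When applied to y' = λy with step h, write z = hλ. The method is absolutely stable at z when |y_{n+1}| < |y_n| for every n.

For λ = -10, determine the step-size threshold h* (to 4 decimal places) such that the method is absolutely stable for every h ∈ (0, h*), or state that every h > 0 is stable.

With y'=λy (z=hλ):
  order 2, 2-stage ⇒ R(z)=1+z+z^2/2
  (e.g. R(-0.37)=0.69845, |R|=0.69845)

Need |R(x)|<1, x<0.
x=-0.37: |R|=0.6985
|R(-2.22)|=1.2442 |R(-1.21)|=0.5221 |R(-0.76)|=0.5288
Bisect:
  x_lo=-2.6843 |R|=1.9184  x_hi=-0.2133 |R|=0.8094
  mid=-1.44879 |R|=0.60071 →hi
  mid=-2.06653 |R|=1.06875 →lo
  mid=-1.75766 |R|=0.78702 →hi
  mid=-1.91210 |R|=0.91596 →hi
  mid=-1.98931 |R|=0.98937 →hi
  mid=-2.02792 |R|=1.02831 →lo
  mid=-2.00862 |R|=1.00866 →lo
  ...
  [-2.00002,-1.99987] ⇒ x*=-2.0000
So |R|<1 on (-2.0000, 0).

(-2.0000,0); λ=-10 ⇒ h* = 0.2000.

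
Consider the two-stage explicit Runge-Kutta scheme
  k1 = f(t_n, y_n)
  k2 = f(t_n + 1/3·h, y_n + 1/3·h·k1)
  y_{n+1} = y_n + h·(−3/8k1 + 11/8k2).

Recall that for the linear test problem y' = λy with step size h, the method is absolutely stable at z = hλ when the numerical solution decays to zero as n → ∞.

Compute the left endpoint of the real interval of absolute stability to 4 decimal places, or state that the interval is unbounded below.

z* = -2.1818.

With y'=λy (z=hλ):
  k1=λy_n ⇒ h·k1=z·y_n;  k2=λ(1+1/3z)y_n ⇒ h·k2=z(1+1/3z)y_n
  y_{n+1}/y_n = 1 − 3/8z + 11/8z(1+1/3z) = 1 + z + 11/24z²
  ⇒ R(z) = 1 + z + 11/24z².

Solve |R(x)|<1 on ℝ⁻.
x=-0.43: |R|=0.6547
R=1: x+11/24x²=0 ⇒ x=−24/11=-2.1818; min R=1−1/(4·11/24)=0.4545>−1
Confirm numerically:
  x=-1.817: |R|=0.69618 <1
  x=-1.315: |R|=0.47756 <1
  x=-1.302: |R|=0.47497 <1
  x=-1.255: |R|=0.46689 <1
  x=-2.682: |R|=1.61485 >1
  x=-2.666: |R|=1.59163 >1
Stable set (-2.1818, 0).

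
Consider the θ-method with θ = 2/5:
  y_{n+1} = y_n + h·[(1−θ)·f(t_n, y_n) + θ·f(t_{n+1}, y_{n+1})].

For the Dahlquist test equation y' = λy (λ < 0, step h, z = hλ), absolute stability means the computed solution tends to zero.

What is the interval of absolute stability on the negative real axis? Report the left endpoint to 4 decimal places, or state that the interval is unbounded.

With y'=λy (z=hλ):
  y_{n+1} = y_n + z·[3/5·y_n + 2/5·y_{n+1}] ⇒ (1 − 2/5z)y_{n+1} = (1 + 3/5z)y_n
  so R(z) = (1 + 3/5z)/(1 − 2/5z).

Boundary: |R(x)|=1, x<0.
x=-0.31: |R|=0.7242
R=−1: 1+3/5x = −1+2/5x ⇒ -1/5x=2 ⇒ x=2/(-1/5)=-10.0000
Confirm numerically:
  x=-7.798: |R|=0.89309 <1
  x=-7.044: |R|=0.84514 <1
  x=-6.271: |R|=0.78742 <1
  x=-4.479: |R|=0.60446 <1
  x=-10.424: |R|=1.01640 >1
  x=-10.154: |R|=1.00609 >1
  x=-10.113: |R|=1.00448 >1
Interval (-10.0000, 0).

z∈(-10.0000,0).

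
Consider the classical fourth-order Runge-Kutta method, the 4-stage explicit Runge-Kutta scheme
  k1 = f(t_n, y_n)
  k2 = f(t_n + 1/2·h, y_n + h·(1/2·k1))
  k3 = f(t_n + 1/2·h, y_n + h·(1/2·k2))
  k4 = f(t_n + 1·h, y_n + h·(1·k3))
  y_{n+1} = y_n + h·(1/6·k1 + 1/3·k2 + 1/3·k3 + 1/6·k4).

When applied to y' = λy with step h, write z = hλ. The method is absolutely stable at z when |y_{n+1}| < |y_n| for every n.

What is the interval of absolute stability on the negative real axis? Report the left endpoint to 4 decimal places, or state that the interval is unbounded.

On y'=λy, z=hλ:
  order 4, 4-stage ⇒ R(z)=1+z+z^2/2+z^3/6+z^4/24
  (e.g. R(-0.97)=0.38523, |R|=0.38523)

Need |R(x)|<1, x<0.
x=-0.97: |R|=0.3852
|R(-2.56)|=0.7102 |R(-0.98)|=0.3818 |R(-0.95)|=0.3923
Bisect:
  x_lo=-3.5914 |R|=3.0690  x_hi=-0.1424 |R|=0.8673
  mid=-1.86689 |R|=0.29744 →hi
  mid=-2.72914 |R|=0.91858 →hi
  mid=-3.16026 |R|=1.72902 →lo
  mid=-2.94470 |R|=1.26816 →lo
  mid=-2.83692 |R|=1.08066 →lo
  mid=-2.78303 |R|=0.99659 →hi
  mid=-2.80997 |R|=1.03785 →lo
  mid=-2.79650 |R|=1.01703 →lo
  mid=-2.78976 |R|=1.00676 →lo
  mid=-2.78640 |R|=1.00166 →lo
  ...
  [-2.78534,-2.78513] ⇒ x*=-2.7853
So |R|<1 on (-2.7853, 0).

z∈(-2.7853,0).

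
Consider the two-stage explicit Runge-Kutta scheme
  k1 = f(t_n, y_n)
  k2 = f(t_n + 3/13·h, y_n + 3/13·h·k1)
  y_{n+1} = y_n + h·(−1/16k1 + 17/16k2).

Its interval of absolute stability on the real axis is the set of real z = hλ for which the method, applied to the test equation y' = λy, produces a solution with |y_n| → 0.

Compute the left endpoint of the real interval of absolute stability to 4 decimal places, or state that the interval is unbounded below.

Test eqn y'=λy, z=hλ:
  k1=λy_n ⇒ h·k1=z·y_n;  k2=λ(1+3/13z)y_n ⇒ h·k2=z(1+3/13z)y_n
  y_{n+1}/y_n = 1 − 1/16z + 17/16z(1+3/13z) = 1 + z + 51/208z²
  Hence R(z) = 1 + z + 51/208z².

Need |R(x)|<1, x<0.
x=-1.74: |R|=0.0023
R=1: x+51/208x²=0 ⇒ x=−208/51=-4.0784; min R=1−1/(4·51/208)=-0.0196>−1
Confirm numerically:
  x=-3.069: |R|=0.24041 <1
  x=-2.819: |R|=0.12948 <1
  x=-1.636: |R|=0.02026 <1
  x=-4.564: |R|=1.54338 >1
  x=-4.255: |R|=1.18421 >1
Stable set (-4.0784, 0).

left endpoint -4.0784.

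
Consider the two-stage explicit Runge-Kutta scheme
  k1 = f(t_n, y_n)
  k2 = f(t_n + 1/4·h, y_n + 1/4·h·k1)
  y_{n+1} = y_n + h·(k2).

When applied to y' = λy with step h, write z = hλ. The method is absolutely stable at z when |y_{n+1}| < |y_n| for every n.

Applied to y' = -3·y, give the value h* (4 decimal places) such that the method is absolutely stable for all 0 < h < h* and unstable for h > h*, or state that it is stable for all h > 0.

(-4.0000,0); λ=-3 ⇒ h* = (4)/3 = 1.3333.

With y'=λy (z=hλ):
  k1=λy_n ⇒ h·k1=z·y_n;  k2=λ(1+1/4z)y_n ⇒ h·k2=z(1+1/4z)y_n
  y_{n+1}/y_n = 1 + z(1+1/4z) = 1 + z + 1/4z²
  R(z) = 1 + z + 1/4z².

Solve |R(x)|<1 on ℝ⁻.
x=-1.62: |R|=0.0361
R=1: x+1/4x²=0 ⇒ x=−4=-4.0000; min R=1−1/(4·1/4)=0.0000>−1
Confirm numerically:
  x=-2.786: |R|=0.15445 <1
  x=-1.824: |R|=0.00774 <1
  x=-1.619: |R|=0.03629 <1
  x=-4.214: |R|=1.22545 >1
  x=-4.089: |R|=1.09098 >1
Interval (-4.0000, 0).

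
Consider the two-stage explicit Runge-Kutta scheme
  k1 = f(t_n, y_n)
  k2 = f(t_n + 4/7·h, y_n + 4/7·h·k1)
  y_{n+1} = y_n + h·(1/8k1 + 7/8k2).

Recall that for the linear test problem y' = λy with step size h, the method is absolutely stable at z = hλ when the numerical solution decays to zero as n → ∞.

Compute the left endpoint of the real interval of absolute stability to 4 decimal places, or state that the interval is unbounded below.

Test eqn y'=λy, z=hλ:
  k1=λy_n ⇒ h·k1=z·y_n;  k2=λ(1+4/7z)y_n ⇒ h·k2=z(1+4/7z)y_n
  y_{n+1}/y_n = 1 + 1/8z + 7/8z(1+4/7z) = 1 + z + 1/2z²
  so R(z) = 1 + z + 1/2z².

Boundary: |R(x)|=1, x<0.
x=-0.81: |R|=0.5181
R=1: x+1/2x²=0 ⇒ x=−2=-2.0000; min R=1−1/(4·1/2)=0.5000>−1
Confirm numerically:
  x=-1.493: |R|=0.62152 <1
  x=-1.374: |R|=0.56994 <1
  x=-1.213: |R|=0.52268 <1
  x=-2.442: |R|=1.53968 >1
  x=-2.414: |R|=1.49970 >1
  x=-2.138: |R|=1.14752 >1
Interval (-2.0000, 0).

z* = -2.0000.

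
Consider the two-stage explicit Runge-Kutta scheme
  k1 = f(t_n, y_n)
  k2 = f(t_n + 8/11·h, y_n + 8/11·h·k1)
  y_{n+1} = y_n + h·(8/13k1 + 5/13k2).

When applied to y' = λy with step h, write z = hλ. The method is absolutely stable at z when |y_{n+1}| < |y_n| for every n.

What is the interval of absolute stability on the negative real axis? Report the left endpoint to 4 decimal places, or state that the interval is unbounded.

(-3.5750, 0).

Set f=λy, z=hλ:
  k1=λy_n ⇒ h·k1=z·y_n;  k2=λ(1+8/11z)y_n ⇒ h·k2=z(1+8/11z)y_n
  y_{n+1}/y_n = 1 + 8/13z + 5/13z(1+8/11z) = 1 + z + 40/143z²
  ⇒ R(z) = 1 + z + 40/143z².

Find x<0 with |R(x)|<1.
x=-0.66: |R|=0.4618
R=1: x+40/143x²=0 ⇒ x=−143/40=-3.5750; min R=1−1/(4·40/143)=0.1062>−1
Confirm numerically:
  x=-2.861: |R|=0.42860 <1
  x=-2.753: |R|=0.36700 <1
  x=-2.159: |R|=0.14485 <1
  x=-3.785: |R|=1.22234 >1
  x=-3.768: |R|=1.20342 >1
Stable set (-3.5750, 0).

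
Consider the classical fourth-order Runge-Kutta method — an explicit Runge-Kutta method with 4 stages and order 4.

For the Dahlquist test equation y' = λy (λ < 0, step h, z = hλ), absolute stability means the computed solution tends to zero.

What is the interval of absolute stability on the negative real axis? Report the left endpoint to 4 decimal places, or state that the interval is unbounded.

Test eqn y'=λy, z=hλ:
  order 4, 4-stage ⇒ R(z)=1+z+z^2/2+z^3/6+z^4/24
  (e.g. R(-1.23)=0.31167, |R|=0.31167)

Boundary: |R(x)|=1, x<0.
x=-1.23: |R|=0.3117
|R(-2.92)|=1.2228 |R(-1.71)|=0.2749 |R(-0.75)|=0.4741
Bisect:
  x_lo=-3.2760 |R|=2.0295  x_hi=-0.1029 |R|=0.9023
  mid=-1.68944 |R|=0.27343 →hi
  mid=-2.48273 |R|=0.63176 →hi
  mid=-2.87937 |R|=1.15136 →lo
  mid=-2.68105 |R|=0.85388 →hi
  mid=-2.78021 |R|=0.99236 →hi
  mid=-2.82979 |R|=1.06919 →lo
  mid=-2.80500 |R|=1.03012 →lo
  ...
  [-2.78544,-2.78525] ⇒ x*=-2.7853
Stable set (-2.7853, 0).

z∈(-2.7853,0).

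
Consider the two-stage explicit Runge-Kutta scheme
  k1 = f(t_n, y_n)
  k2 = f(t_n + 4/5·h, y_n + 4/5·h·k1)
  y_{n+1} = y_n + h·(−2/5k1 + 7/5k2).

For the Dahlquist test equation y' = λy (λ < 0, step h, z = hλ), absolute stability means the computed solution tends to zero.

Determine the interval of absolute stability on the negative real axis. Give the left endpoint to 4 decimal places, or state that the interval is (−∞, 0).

z∈(-0.8929,0).

With y'=λy (z=hλ):
  k1=λy_n ⇒ h·k1=z·y_n;  k2=λ(1+4/5z)y_n ⇒ h·k2=z(1+4/5z)y_n
  y_{n+1}/y_n = 1 − 2/5z + 7/5z(1+4/5z) = 1 + z + 28/25z²
  ⇒ R(z) = 1 + z + 28/25z².

Boundary: |R(x)|=1, x<0.
x=-1.15: |R|=1.3312
R=1: x+28/25x²=0 ⇒ x=−25/28=-0.8929; min R=1−1/(4·28/25)=0.7768>−1
Confirm numerically:
  x=-0.697: |R|=0.84711 <1
  x=-0.546: |R|=0.78789 <1
  x=-0.471: |R|=0.77746 <1
  x=-0.392: |R|=0.78010 <1
  x=-1.266: |R|=1.52909 >1
  x=-1.163: |R|=1.35188 >1
Stable set (-0.8929, 0).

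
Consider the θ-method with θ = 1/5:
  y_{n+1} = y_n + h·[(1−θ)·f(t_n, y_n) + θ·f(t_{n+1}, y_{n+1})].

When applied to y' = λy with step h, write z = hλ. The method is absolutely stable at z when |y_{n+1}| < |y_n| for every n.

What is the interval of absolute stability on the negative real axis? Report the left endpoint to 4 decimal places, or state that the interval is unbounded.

Test eqn y'=λy, z=hλ:
  y_{n+1} = y_n + z·[4/5·y_n + 1/5·y_{n+1}] ⇒ (1 − 1/5z)y_{n+1} = (1 + 4/5z)y_n
  R(z) = (1 + 4/5z)/(1 − 1/5z).

Find x<0 with |R(x)|<1.
x=-1.02: |R|=0.1528
R=−1: 1+4/5x = −1+1/5x ⇒ -3/5x=2 ⇒ x=2/(-3/5)=-3.3333
Confirm numerically:
  x=-2.690: |R|=0.74902 <1
  x=-2.576: |R|=0.70011 <1
  x=-1.805: |R|=0.32623 <1
  x=-3.933: |R|=1.20139 >1
  x=-3.899: |R|=1.19070 >1
Stable set (-3.3333, 0).

z∈(-3.3333,0).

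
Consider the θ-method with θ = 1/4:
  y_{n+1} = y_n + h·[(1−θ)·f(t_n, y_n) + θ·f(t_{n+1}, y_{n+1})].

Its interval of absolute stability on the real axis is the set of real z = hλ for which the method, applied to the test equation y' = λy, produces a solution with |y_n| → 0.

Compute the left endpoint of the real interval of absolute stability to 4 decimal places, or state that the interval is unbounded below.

Test eqn y'=λy, z=hλ:
  y_{n+1} = y_n + z·[3/4·y_n + 1/4·y_{n+1}] ⇒ (1 − 1/4z)y_{n+1} = (1 + 3/4z)y_n
  R(z) = (1 + 3/4z)/(1 − 1/4z).

Find x<0 with |R(x)|<1.
x=-0.42: |R|=0.6199
R=−1: 1+3/4x = −1+1/4x ⇒ -1/2x=2 ⇒ x=2/(-1/2)=-4.0000
Confirm numerically:
  x=-3.030: |R|=0.72404 <1
  x=-2.984: |R|=0.70905 <1
  x=-1.765: |R|=0.22463 <1
  x=-1.624: |R|=0.15505 <1
  x=-4.201: |R|=1.04902 >1
  x=-4.082: |R|=1.02029 >1
So |R|<1 on (-4.0000, 0).

left endpoint -4.0000.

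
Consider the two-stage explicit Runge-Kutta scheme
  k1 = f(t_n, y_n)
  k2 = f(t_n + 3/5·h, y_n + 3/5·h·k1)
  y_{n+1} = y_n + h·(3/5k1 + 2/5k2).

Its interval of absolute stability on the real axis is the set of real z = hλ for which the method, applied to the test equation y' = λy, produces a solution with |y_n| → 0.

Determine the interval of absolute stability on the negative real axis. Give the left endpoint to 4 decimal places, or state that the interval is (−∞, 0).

(-4.1667, 0).

Set f=λy, z=hλ:
  k1=λy_n ⇒ h·k1=z·y_n;  k2=λ(1+3/5z)y_n ⇒ h·k2=z(1+3/5z)y_n
  y_{n+1}/y_n = 1 + 3/5z + 2/5z(1+3/5z) = 1 + z + 6/25z²
  Hence R(z) = 1 + z + 6/25z².

Solve |R(x)|<1 on ℝ⁻.
x=-0.47: |R|=0.5830
R=1: x+6/25x²=0 ⇒ x=−25/6=-4.1667; min R=1−1/(4·6/25)=-0.0417>−1
Confirm numerically:
  x=-3.252: |R|=0.28612 <1
  x=-3.033: |R|=0.17478 <1
  x=-2.913: |R|=0.12354 <1
  x=-2.169: |R|=0.03991 <1
  x=-4.472: |R|=1.32771 >1
  x=-4.235: |R|=1.06945 >1
So |R|<1 on (-4.1667, 0).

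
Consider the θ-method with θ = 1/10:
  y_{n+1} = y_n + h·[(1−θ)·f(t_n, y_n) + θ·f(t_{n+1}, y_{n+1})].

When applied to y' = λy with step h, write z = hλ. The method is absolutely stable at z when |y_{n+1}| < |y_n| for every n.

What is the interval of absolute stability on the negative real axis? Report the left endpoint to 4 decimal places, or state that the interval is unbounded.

On y'=λy, z=hλ:
  y_{n+1} = y_n + z·[9/10·y_n + 1/10·y_{n+1}] ⇒ (1 − 1/10z)y_{n+1} = (1 + 9/10z)y_n
  so R(z) = (1 + 9/10z)/(1 − 1/10z).

Solve |R(x)|<1 on ℝ⁻.
x=-1.54: |R|=0.3345
R=−1: 1+9/10x = −1+1/10x ⇒ -4/5x=2 ⇒ x=2/(-4/5)=-2.5000
Confirm numerically:
  x=-2.433: |R|=0.95689 <1
  x=-2.338: |R|=0.89496 <1
  x=-1.518: |R|=0.31794 <1
  x=-2.891: |R|=1.24265 >1
  x=-2.536: |R|=1.02297 >1
Stable set (-2.5000, 0).

(-2.5000, 0).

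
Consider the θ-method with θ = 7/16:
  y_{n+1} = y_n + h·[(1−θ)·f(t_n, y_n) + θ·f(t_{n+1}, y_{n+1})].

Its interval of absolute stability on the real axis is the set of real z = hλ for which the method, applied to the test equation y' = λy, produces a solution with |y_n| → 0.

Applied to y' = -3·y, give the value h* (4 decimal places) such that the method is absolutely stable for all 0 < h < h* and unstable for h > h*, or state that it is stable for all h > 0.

On y'=λy, z=hλ:
  y_{n+1} = y_n + z·[9/16·y_n + 7/16·y_{n+1}] ⇒ (1 − 7/16z)y_{n+1} = (1 + 9/16z)y_n
  so R(z) = (1 + 9/16z)/(1 − 7/16z).

Boundary: |R(x)|=1, x<0.
x=-0.46: |R|=0.6171
R=−1: 1+9/16x = −1+7/16x ⇒ -1/8x=2 ⇒ x=2/(-1/8)=-16.0000
Confirm numerically:
  x=-15.801: |R|=0.99686 <1
  x=-10.878: |R|=0.88883 <1
  x=-10.284: |R|=0.87007 <1
  x=-8.673: |R|=0.80897 <1
  x=-16.516: |R|=1.00784 >1
  x=-16.276: |R|=1.00425 >1
  x=-16.091: |R|=1.00141 >1
So |R|<1 on (-16.0000, 0).

(-16.0000,0); λ=-3 ⇒ h* = (16)/3 = 5.3333.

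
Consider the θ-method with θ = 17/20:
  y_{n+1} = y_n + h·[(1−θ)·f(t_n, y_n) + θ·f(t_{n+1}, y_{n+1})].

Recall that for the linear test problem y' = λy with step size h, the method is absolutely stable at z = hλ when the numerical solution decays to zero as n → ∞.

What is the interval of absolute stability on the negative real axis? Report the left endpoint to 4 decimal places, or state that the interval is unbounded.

interval (−∞, 0).

With y'=λy (z=hλ):
  y_{n+1} = y_n + z·[3/20·y_n + 17/20·y_{n+1}] ⇒ (1 − 17/20z)y_{n+1} = (1 + 3/20z)y_n
  ⇒ R(z) = (1 + 3/20z)/(1 − 17/20z).

Solve |R(x)|<1 on ℝ⁻.
x=-1.65: |R|=0.3132
x=-2: |R|=0.2593
x=-10: |R|=0.0526
x=-100: |R|=0.1628
θ=17/20≥1/2 ⇒ |1+3/20x|<|1−17/20x| ∀x<0 ⇒ stable on all of ℝ⁻.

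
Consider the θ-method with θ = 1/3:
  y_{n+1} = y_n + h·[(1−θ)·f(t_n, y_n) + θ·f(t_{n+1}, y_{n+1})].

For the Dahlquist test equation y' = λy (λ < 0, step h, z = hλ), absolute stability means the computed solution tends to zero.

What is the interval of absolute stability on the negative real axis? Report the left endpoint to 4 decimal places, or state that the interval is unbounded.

z∈(-6.0000,0).

Test eqn y'=λy, z=hλ:
  y_{n+1} = y_n + z·[2/3·y_n + 1/3·y_{n+1}] ⇒ (1 − 1/3z)y_{n+1} = (1 + 2/3z)y_n
  ⇒ R(z) = (1 + 2/3z)/(1 − 1/3z).

Boundary: |R(x)|=1, x<0.
x=-0.74: |R|=0.4064
R=−1: 1+2/3x = −1+1/3x ⇒ -1/3x=2 ⇒ x=2/(-1/3)=-6.0000
Confirm numerically:
  x=-5.360: |R|=0.92344 <1
  x=-4.275: |R|=0.76289 <1
  x=-2.558: |R|=0.38071 <1
  x=-2.433: |R|=0.34346 <1
  x=-6.247: |R|=1.02671 >1
  x=-6.133: |R|=1.01456 >1
  x=-6.087: |R|=1.00957 >1
So |R|<1 on (-6.0000, 0).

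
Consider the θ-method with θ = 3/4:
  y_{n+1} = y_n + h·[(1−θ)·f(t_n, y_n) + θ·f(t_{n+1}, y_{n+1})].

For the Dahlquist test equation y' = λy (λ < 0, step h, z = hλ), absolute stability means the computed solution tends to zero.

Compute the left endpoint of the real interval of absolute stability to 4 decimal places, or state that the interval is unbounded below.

With y'=λy (z=hλ):
  y_{n+1} = y_n + z·[1/4·y_n + 3/4·y_{n+1}] ⇒ (1 − 3/4z)y_{n+1} = (1 + 1/4z)y_n
  R(z) = (1 + 1/4z)/(1 − 3/4z).

Need |R(x)|<1, x<0.
x=-1.18: |R|=0.3740
x=-2: |R|=0.2000
x=-10: |R|=0.1765
x=-100: |R|=0.3158
θ=3/4≥1/2 ⇒ |1+1/4x|<|1−3/4x| ∀x<0 ⇒ unbounded interval.

(−∞, 0) — no finite endpoint.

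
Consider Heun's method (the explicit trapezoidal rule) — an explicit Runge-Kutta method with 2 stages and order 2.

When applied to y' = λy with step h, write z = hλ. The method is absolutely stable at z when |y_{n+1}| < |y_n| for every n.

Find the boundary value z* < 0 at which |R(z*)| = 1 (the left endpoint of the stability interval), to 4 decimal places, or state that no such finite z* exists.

z* = -2.0000.

With y'=λy (z=hλ):
  order 2, 2-stage ⇒ R(z)=1+z+z^2/2
  (e.g. R(-1.13)=0.50845, |R|=0.50845)

Boundary: |R(x)|=1, x<0.
x=-1.13: |R|=0.5085
|R(-1.95)|=0.9512 |R(-1.93)|=0.9325 |R(-0.84)|=0.5128
Bisect:
  x_lo=-2.5206 |R|=1.6561  x_hi=-0.1369 |R|=0.8725
  mid=-1.32874 |R|=0.55404 →hi
  mid=-1.92465 |R|=0.92749 →hi
  mid=-2.22261 |R|=1.24739 →lo
  mid=-2.07363 |R|=1.07634 →lo
  mid=-1.99914 |R|=0.99914 →hi
  mid=-2.03639 |R|=1.03705 →lo
  mid=-2.01776 |R|=1.01792 →lo
  mid=-2.00845 |R|=1.00849 →lo
  mid=-2.00380 |R|=1.00380 →lo
  ...
  [-2.00001,-1.99987] ⇒ x*=-2.0000
So |R|<1 on (-2.0000, 0).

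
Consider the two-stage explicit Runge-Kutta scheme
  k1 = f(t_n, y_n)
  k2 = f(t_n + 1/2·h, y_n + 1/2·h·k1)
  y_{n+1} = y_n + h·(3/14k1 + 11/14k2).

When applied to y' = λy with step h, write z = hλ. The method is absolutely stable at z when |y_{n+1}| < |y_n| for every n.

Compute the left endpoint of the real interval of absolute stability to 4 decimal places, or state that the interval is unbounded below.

z* = -2.5455.

Set f=λy, z=hλ:
  k1=λy_n ⇒ h·k1=z·y_n;  k2=λ(1+1/2z)y_n ⇒ h·k2=z(1+1/2z)y_n
  y_{n+1}/y_n = 1 + 3/14z + 11/14z(1+1/2z) = 1 + z + 11/28z²
  Hence R(z) = 1 + z + 11/28z².

Need |R(x)|<1, x<0.
x=-1.16: |R|=0.3686
R=1: x+11/28x²=0 ⇒ x=−28/11=-2.5455; min R=1−1/(4·11/28)=0.3636>−1
Confirm numerically:
  x=-2.512: |R|=0.96699 <1
  x=-2.317: |R|=0.79205 <1
  x=-1.127: |R|=0.37198 <1
  x=-2.951: |R|=1.47016 >1
  x=-2.938: |R|=1.45308 >1
  x=-2.608: |R|=1.06408 >1
So |R|<1 on (-2.5455, 0).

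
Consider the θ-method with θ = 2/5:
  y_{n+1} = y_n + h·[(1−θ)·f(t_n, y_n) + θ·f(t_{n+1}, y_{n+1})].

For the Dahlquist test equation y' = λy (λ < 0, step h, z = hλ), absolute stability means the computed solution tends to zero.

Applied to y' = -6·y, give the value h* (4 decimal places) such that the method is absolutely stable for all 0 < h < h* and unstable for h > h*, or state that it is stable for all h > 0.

(-10.0000,0); λ=-6 ⇒ h* = (10)/6 = 1.6667.

Set f=λy, z=hλ:
  y_{n+1} = y_n + z·[3/5·y_n + 2/5·y_{n+1}] ⇒ (1 − 2/5z)y_{n+1} = (1 + 3/5z)y_n
  R(z) = (1 + 3/5z)/(1 − 2/5z).

Boundary: |R(x)|=1, x<0.
x=-0.63: |R|=0.4968
R=−1: 1+3/5x = −1+2/5x ⇒ -1/5x=2 ⇒ x=2/(-1/5)=-10.0000
Confirm numerically:
  x=-9.050: |R|=0.95887 <1
  x=-8.645: |R|=0.93921 <1
  x=-5.754: |R|=0.74279 <1
  x=-4.493: |R|=0.60625 <1
  x=-10.479: |R|=1.01845 >1
  x=-10.407: |R|=1.01577 >1
  x=-10.308: |R|=1.01202 >1
So |R|<1 on (-10.0000, 0).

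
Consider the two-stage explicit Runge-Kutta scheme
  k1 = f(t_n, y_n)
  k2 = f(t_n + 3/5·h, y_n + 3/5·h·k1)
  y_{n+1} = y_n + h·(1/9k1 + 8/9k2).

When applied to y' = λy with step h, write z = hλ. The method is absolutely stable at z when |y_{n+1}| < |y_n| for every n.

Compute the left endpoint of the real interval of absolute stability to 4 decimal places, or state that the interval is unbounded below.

z* = -1.8750.

With y'=λy (z=hλ):
  k1=λy_n ⇒ h·k1=z·y_n;  k2=λ(1+3/5z)y_n ⇒ h·k2=z(1+3/5z)y_n
  y_{n+1}/y_n = 1 + 1/9z + 8/9z(1+3/5z) = 1 + z + 8/15z²
  Hence R(z) = 1 + z + 8/15z².

Need |R(x)|<1, x<0.
x=-1.4: |R|=0.6453
R=1: x+8/15x²=0 ⇒ x=−15/8=-1.8750; min R=1−1/(4·8/15)=0.5312>−1
Confirm numerically:
  x=-1.711: |R|=0.85034 <1
  x=-1.141: |R|=0.55334 <1
  x=-1.075: |R|=0.54133 <1
  x=-2.116: |R|=1.27198 >1
  x=-1.948: |R|=1.07584 >1
So |R|<1 on (-1.8750, 0).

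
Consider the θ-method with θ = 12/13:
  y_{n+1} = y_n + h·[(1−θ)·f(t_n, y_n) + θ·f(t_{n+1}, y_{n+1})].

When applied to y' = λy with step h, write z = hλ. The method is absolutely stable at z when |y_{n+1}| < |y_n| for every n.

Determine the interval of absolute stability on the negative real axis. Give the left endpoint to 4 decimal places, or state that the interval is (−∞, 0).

unbounded; (−∞, 0).

Test eqn y'=λy, z=hλ:
  y_{n+1} = y_n + z·[1/13·y_n + 12/13·y_{n+1}] ⇒ (1 − 12/13z)y_{n+1} = (1 + 1/13z)y_n
  Hence R(z) = (1 + 1/13z)/(1 − 12/13z).

Boundary: |R(x)|=1, x<0.
x=-1.4: |R|=0.3893
x=-2: |R|=0.2973
x=-10: |R|=0.0226
x=-100: |R|=0.0717
θ=12/13≥1/2 ⇒ |1+1/13x|<|1−12/13x| ∀x<0 ⇒ stable on all of ℝ⁻.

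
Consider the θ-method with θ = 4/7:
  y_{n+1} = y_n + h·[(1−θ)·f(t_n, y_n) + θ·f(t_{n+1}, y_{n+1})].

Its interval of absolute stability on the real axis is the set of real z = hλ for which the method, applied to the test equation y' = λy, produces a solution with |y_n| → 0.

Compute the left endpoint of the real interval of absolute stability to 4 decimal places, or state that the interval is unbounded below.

Set f=λy, z=hλ:
  y_{n+1} = y_n + z·[3/7·y_n + 4/7·y_{n+1}] ⇒ (1 − 4/7z)y_{n+1} = (1 + 3/7z)y_n
  ⇒ R(z) = (1 + 3/7z)/(1 − 4/7z).

Boundary: |R(x)|=1, x<0.
x=-1.67: |R|=0.1455
x=-2: |R|=0.0667
x=-10: |R|=0.4894
x=-100: |R|=0.7199
θ=4/7≥1/2 ⇒ |1+3/7x|<|1−4/7x| ∀x<0 ⇒ interval (−∞,0).

unbounded; (−∞, 0).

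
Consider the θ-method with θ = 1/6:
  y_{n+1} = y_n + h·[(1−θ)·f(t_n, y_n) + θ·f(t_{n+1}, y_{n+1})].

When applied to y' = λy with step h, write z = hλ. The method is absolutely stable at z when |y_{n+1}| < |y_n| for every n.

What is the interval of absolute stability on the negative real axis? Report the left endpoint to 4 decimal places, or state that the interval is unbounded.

On y'=λy, z=hλ:
  y_{n+1} = y_n + z·[5/6·y_n + 1/6·y_{n+1}] ⇒ (1 − 1/6z)y_{n+1} = (1 + 5/6z)y_n
  Hence R(z) = (1 + 5/6z)/(1 − 1/6z).

Boundary: |R(x)|=1, x<0.
x=-1.06: |R|=0.0992
R=−1: 1+5/6x = −1+1/6x ⇒ -2/3x=2 ⇒ x=2/(-2/3)=-3.0000
Confirm numerically:
  x=-2.324: |R|=0.67516 <1
  x=-1.746: |R|=0.35244 <1
  x=-1.668: |R|=0.30516 <1
  x=-1.256: |R|=0.03859 <1
  x=-3.491: |R|=1.20693 >1
  x=-3.115: |R|=1.05047 >1
Interval (-3.0000, 0).

z∈(-3.0000,0).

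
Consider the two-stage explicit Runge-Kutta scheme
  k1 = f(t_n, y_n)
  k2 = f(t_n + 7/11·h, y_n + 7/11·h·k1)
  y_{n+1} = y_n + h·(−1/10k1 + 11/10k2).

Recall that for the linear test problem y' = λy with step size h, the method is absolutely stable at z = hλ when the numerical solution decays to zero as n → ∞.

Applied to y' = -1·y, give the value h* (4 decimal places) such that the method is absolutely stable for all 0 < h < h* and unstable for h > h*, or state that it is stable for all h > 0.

(-1.4286,0); λ=-1 ⇒ h* = (10/7)/1 = 1.4286.

On y'=λy, z=hλ:
  k1=λy_n ⇒ h·k1=z·y_n;  k2=λ(1+7/11z)y_n ⇒ h·k2=z(1+7/11z)y_n
  y_{n+1}/y_n = 1 − 1/10z + 11/10z(1+7/11z) = 1 + z + 7/10z²
  ⇒ R(z) = 1 + z + 7/10z².

Solve |R(x)|<1 on ℝ⁻.
x=-1.08: |R|=0.7365
R=1: x+7/10x²=0 ⇒ x=−10/7=-1.4286; min R=1−1/(4·7/10)=0.6429>−1
Confirm numerically:
  x=-1.361: |R|=0.93562 <1
  x=-0.684: |R|=0.64350 <1
  x=-0.598: |R|=0.65232 <1
  x=-1.726: |R|=1.35935 >1
  x=-1.700: |R|=1.32300 >1
  x=-1.514: |R|=1.09054 >1
Stable set (-1.4286, 0).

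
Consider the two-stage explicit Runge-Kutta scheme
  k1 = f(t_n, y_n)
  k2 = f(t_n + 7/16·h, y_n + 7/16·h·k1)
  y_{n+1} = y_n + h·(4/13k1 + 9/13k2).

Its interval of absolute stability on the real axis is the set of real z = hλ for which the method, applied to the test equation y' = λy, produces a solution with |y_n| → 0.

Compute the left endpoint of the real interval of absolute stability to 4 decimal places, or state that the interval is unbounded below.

With y'=λy (z=hλ):
  k1=λy_n ⇒ h·k1=z·y_n;  k2=λ(1+7/16z)y_n ⇒ h·k2=z(1+7/16z)y_n
  y_{n+1}/y_n = 1 + 4/13z + 9/13z(1+7/16z) = 1 + z + 63/208z²
  Hence R(z) = 1 + z + 63/208z².

Need |R(x)|<1, x<0.
x=-0.31: |R|=0.7191
R=1: x+63/208x²=0 ⇒ x=−208/63=-3.3016; min R=1−1/(4·63/208)=0.1746>−1
Confirm numerically:
  x=-2.580: |R|=0.43612 <1
  x=-2.434: |R|=0.36040 <1
  x=-1.667: |R|=0.17468 <1
  x=-3.897: |R|=1.70279 >1
  x=-3.591: |R|=1.31478 >1
  x=-3.515: |R|=1.22721 >1
Stable set (-3.3016, 0).

z* = -3.3016.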